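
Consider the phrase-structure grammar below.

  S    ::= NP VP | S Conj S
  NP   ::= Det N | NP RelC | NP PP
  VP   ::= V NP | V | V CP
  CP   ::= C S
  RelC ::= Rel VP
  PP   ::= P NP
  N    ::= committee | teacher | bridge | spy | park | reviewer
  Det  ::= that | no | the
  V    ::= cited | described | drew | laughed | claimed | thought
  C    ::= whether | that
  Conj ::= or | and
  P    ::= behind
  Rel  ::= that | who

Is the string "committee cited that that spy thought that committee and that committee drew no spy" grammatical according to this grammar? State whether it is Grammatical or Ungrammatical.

Ungrammatical

For S → NP VP, no prefix of the string parses as an NP. The alternative S rule S → S Conj S likewise has no satisfying split.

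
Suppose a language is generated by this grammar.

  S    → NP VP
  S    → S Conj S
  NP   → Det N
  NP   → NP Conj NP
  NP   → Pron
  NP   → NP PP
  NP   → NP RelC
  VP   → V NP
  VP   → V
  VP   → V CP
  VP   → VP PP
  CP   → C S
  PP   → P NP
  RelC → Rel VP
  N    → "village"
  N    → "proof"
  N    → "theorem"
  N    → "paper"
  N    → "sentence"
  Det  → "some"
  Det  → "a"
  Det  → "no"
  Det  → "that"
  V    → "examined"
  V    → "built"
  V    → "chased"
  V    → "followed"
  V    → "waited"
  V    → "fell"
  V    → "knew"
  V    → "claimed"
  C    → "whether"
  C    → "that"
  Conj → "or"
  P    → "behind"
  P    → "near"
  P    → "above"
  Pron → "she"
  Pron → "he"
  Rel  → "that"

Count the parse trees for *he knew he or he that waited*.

The two bracketings:
[S [NP [Pron he]] [VP [V knew] [NP [NP [Pron he]] [Conj or] [NP [NP [Pron he]] [RelC [Rel that] [VP [V waited]]]]]]]
[S [NP [Pron he]] [VP [V knew] [NP [NP [NP [Pron he]] [Conj or] [NP [Pron he]]] [RelC [Rel that] [VP [V waited]]]]]]
The trees differ in how a recursive rule is bracketed over the same span.

2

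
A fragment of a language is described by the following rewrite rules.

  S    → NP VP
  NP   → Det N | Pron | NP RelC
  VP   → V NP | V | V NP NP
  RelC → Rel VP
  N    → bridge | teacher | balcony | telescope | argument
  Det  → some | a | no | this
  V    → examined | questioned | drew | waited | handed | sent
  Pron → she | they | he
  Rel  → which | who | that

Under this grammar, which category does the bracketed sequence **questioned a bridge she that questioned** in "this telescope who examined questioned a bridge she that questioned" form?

S
  NP
    NP
      Det: this
      N: telescope
    RelC
      Rel: who
      VP
        V: examined
  VP
    V: questioned
    NP
      Det: a
      N: bridge
    NP
      NP
        Pron: she
      RelC
        Rel: that
        VP
          V: questioned
The span 'questioned a bridge she that questioned' is the VP node built by VP → V NP NP.

VP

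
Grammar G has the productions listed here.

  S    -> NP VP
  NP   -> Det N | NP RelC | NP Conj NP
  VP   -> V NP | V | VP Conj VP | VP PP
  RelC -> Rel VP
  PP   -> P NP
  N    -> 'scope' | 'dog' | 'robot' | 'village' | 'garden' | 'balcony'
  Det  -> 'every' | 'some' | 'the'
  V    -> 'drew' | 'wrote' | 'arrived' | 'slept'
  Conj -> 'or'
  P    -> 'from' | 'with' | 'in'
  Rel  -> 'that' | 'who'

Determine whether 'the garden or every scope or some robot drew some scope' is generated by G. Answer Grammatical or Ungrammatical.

Grammatical

S
  NP
    NP
      Det: the
      N: garden
    Conj: or
    NP
      NP
        Det: every
        N: scope
      Conj: or
      NP
        Det: some
        N: robot
  VP
    V: drew
    NP
      Det: some
      N: scope
Every word is introduced by a lexical rule and the phrasal rules combine the resulting categories into a single S.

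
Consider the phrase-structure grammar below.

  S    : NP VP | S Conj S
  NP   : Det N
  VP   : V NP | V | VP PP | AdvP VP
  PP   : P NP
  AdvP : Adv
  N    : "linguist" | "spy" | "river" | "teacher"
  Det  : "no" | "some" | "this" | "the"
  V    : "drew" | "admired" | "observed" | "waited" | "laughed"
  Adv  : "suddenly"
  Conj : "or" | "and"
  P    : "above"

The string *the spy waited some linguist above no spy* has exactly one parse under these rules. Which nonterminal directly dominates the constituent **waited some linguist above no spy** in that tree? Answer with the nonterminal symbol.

S

S
  NP
    Det: the
    N: spy
  VP
    VP
      V: waited
      NP
        Det: some
        N: linguist
    PP
      P: above
      NP
        Det: no
        N: spy
The span 'waited some linguist above no spy' is the VP node built by VP → VP PP.
Its mother is the S built by S → NP VP.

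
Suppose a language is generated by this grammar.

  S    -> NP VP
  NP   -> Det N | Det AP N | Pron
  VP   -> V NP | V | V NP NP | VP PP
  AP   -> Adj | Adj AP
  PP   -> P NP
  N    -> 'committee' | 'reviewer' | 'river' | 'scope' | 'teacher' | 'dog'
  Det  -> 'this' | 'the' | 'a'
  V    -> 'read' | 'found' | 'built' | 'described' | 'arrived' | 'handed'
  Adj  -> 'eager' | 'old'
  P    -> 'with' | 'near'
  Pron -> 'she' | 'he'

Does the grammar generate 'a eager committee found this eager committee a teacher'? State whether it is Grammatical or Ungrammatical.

[S [NP [Det a] [AP [Adj eager]] [N committee]] [VP [V found] [NP [Det this] [AP [Adj eager]] [N committee]] [NP [Det a] [N teacher]]]]
Each bracket corresponds to one application of a listed rule, so the string is derivable from S.

Grammatical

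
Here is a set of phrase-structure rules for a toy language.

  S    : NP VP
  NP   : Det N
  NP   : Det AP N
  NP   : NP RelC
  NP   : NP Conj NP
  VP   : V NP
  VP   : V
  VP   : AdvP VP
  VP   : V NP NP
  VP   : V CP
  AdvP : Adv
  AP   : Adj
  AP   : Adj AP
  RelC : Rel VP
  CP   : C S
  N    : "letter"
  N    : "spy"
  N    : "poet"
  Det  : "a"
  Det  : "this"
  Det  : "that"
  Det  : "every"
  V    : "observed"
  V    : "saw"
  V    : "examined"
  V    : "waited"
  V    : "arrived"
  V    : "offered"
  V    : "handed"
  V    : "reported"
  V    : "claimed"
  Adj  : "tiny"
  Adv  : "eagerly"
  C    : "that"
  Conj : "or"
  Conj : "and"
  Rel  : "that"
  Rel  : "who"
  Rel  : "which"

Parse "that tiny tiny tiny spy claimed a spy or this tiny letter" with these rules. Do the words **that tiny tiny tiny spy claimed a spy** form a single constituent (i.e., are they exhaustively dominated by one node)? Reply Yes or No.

No

[S [NP [Det that] [AP [Adj tiny] [AP [Adj tiny] [AP [Adj tiny]]]] [N spy]] [VP [V claimed] [NP [NP [Det a] [N spy]] [Conj or] [NP [Det this] [AP [Adj tiny]] [N letter]]]]]
The smallest constituent containing 'that tiny tiny tiny spy claimed a spy' is the S spanning 'that tiny tiny tiny spy claimed a spy or this tiny letter'; no single node in the tree dominates exactly the given words.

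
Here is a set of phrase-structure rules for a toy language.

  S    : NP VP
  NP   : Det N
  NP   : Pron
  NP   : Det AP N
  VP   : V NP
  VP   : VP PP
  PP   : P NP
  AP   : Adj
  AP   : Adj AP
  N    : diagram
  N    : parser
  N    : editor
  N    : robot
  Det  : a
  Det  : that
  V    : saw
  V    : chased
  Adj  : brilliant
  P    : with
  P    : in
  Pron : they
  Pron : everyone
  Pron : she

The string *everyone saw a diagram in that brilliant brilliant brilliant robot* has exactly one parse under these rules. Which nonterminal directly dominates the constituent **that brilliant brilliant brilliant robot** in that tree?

S
  NP
    Pron: everyone
  VP
    VP
      V: saw
      NP
        Det: a
        N: diagram
    PP
      P: in
      NP
        Det: that
        AP
          Adj: brilliant
          AP
            Adj: brilliant
            AP
              Adj: brilliant
        N: robot
The span 'that brilliant brilliant brilliant robot' is the NP node built by NP → Det AP N.
Its mother is the PP built by PP → P NP.

PP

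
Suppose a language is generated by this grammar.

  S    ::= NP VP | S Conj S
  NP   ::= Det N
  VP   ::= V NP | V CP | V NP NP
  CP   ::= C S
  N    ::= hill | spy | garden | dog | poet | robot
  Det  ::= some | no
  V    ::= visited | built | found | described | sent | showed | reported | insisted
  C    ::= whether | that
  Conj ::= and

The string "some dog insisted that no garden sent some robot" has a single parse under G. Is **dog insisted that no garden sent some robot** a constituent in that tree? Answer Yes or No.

[S [NP [Det some] [N dog]] [VP [V insisted] [CP [C that] [S [NP [Det no] [N garden]] [VP [V sent] [NP [Det some] [N robot]]]]]]]
The smallest constituent containing 'dog insisted that no garden sent some robot' is the S spanning 'some dog insisted that no garden sent some robot'; no single node in the tree dominates exactly the given words.

No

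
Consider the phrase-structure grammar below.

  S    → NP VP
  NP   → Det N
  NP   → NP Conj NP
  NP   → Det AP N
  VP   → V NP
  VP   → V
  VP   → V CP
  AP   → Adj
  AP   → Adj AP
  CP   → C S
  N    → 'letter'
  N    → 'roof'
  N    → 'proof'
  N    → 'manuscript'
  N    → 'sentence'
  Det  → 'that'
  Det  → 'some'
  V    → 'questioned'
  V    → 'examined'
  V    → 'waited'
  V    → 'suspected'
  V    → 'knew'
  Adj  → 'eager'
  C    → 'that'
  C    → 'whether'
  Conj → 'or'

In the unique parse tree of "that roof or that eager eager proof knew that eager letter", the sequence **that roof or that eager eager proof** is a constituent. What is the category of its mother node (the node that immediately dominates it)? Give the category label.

S

S
  NP
    NP
      Det: that
      N: roof
    Conj: or
    NP
      Det: that
      AP
        Adj: eager
        AP
          Adj: eager
      N: proof
  VP
    V: knew
    NP
      Det: that
      AP
        Adj: eager
      N: letter
The span 'that roof or that eager eager proof' is the NP node built by NP → NP Conj NP.
Its mother is the S built by S → NP VP.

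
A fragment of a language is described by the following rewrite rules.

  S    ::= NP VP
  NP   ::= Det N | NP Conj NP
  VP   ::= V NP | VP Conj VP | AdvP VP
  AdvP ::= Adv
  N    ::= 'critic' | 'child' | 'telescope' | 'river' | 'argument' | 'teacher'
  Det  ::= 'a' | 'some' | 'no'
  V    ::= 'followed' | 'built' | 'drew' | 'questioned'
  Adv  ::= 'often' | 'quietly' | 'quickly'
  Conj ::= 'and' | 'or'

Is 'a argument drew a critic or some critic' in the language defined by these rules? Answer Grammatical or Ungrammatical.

Grammatical

[S [NP [Det a] [N argument]] [VP [V drew] [NP [NP [Det a] [N critic]] [Conj or] [NP [Det some] [N critic]]]]]
Each bracket corresponds to one application of a listed rule, so the string is derivable from S.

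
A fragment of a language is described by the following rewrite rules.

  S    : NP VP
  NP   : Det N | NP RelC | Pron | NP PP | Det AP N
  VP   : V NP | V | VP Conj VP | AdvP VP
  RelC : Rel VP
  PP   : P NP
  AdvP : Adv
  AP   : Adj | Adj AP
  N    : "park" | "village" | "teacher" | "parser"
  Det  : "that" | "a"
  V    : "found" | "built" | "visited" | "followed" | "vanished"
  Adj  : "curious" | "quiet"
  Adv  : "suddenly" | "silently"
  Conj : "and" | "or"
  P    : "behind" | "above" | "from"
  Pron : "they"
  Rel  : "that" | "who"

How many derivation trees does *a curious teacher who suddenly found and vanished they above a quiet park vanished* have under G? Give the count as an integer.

Two of the 4 distinct bracketings:
[S [NP [NP [Det a] [AP [Adj curious]] [N teacher]] [RelC [Rel who] [VP [VP [AdvP [Adv suddenly]] [VP [V found]]] [Conj and] [VP [V vanished] [NP [NP [Pron they]] [PP [P above] [NP [Det a] [AP [Adj quiet]] [N park]]]]]]]] [VP [V vanished]]]
[S [NP [NP [Det a] [AP [Adj curious]] [N teacher]] [RelC [Rel who] [VP [AdvP [Adv suddenly]] [VP [VP [V found]] [Conj and] [VP [V vanished] [NP [NP [Pron they]] [PP [P above] [NP [Det a] [AP [Adj quiet]] [N park]]]]]]]]] [VP [V vanished]]]
The trees differ in how a recursive rule is bracketed over the same span.

4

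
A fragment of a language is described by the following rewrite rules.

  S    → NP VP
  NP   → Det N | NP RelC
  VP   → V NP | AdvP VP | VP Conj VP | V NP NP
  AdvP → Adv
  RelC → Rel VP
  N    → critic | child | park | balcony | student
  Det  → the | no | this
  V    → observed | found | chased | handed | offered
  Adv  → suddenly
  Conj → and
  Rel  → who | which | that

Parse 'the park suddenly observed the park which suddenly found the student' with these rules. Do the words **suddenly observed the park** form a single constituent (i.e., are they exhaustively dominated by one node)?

No

[S [NP [Det the] [N park]] [VP [AdvP [Adv suddenly]] [VP [V observed] [NP [NP [Det the] [N park]] [RelC [Rel which] [VP [AdvP [Adv suddenly]] [VP [V found] [NP [Det the] [N student]]]]]]]]]
The smallest constituent containing 'suddenly observed the park' is the VP spanning 'suddenly observed the park which suddenly found the student'; no single node in the tree dominates exactly the given words.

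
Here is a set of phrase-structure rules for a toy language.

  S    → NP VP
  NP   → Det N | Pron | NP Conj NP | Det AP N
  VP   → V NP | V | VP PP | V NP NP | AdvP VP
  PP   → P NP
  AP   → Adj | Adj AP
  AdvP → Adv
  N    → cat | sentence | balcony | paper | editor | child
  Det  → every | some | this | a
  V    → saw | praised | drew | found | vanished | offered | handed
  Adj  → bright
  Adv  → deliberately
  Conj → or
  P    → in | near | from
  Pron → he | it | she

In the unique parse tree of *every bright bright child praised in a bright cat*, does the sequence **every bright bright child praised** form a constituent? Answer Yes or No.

No

[S [NP [Det every] [AP [Adj bright] [AP [Adj bright]]] [N child]] [VP [VP [V praised]] [PP [P in] [NP [Det a] [AP [Adj bright]] [N cat]]]]]
The smallest constituent containing 'every bright bright child praised' is the S spanning 'every bright bright child praised in a bright cat'; no single node in the tree dominates exactly the given words.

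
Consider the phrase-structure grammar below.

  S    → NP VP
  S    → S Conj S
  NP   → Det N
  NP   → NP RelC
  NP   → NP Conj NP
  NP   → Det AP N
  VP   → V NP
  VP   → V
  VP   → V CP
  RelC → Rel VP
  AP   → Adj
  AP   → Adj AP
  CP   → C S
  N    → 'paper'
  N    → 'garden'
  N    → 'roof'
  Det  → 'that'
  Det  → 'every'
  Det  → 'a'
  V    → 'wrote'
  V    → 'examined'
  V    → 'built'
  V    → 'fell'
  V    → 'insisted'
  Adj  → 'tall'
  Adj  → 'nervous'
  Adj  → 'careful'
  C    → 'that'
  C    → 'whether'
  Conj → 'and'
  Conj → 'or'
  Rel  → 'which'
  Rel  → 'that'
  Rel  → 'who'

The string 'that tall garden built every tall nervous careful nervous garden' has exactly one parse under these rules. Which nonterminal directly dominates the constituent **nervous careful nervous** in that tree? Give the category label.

AP

S
  NP
    Det: that
    AP
      Adj: tall
    N: garden
  VP
    V: built
    NP
      Det: every
      AP
        Adj: tall
        AP
          Adj: nervous
          AP
            Adj: careful
            AP
              Adj: nervous
      N: garden
The span 'nervous careful nervous' is the AP node built by AP → Adj AP.
Its mother is the AP built by AP → Adj AP.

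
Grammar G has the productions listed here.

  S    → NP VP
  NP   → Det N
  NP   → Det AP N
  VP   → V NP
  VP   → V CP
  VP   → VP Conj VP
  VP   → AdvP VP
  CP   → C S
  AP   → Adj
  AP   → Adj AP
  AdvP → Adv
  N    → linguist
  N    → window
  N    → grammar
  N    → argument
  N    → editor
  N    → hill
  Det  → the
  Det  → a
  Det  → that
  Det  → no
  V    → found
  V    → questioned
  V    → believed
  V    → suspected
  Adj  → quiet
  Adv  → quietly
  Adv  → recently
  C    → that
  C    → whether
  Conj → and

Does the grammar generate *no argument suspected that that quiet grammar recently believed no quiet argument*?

[S [NP [Det no] [N argument]] [VP [V suspected] [CP [C that] [S [NP [Det that] [AP [Adj quiet]] [N grammar]] [VP [AdvP [Adv recently]] [VP [V believed] [NP [Det no] [AP [Adj quiet]] [N argument]]]]]]]]
Every word is introduced by a lexical rule and the phrasal rules combine the resulting categories into a single S.

Grammatical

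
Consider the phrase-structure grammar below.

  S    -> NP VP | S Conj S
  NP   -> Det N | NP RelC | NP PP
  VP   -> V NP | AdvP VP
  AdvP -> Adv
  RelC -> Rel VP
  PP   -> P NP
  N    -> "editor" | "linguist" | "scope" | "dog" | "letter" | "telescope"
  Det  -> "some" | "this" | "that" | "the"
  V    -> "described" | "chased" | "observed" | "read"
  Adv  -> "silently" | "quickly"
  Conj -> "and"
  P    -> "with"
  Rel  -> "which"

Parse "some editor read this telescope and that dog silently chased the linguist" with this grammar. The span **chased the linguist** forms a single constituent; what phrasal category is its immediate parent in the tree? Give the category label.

[S [S [NP [Det some] [N editor]] [VP [V read] [NP [Det this] [N telescope]]]] [Conj and] [S [NP [Det that] [N dog]] [VP [AdvP [Adv silently]] [VP [V chased] [NP [Det the] [N linguist]]]]]]
The span 'chased the linguist' is the VP node built by VP → V NP.
Its mother is the VP built by VP → AdvP VP.

VP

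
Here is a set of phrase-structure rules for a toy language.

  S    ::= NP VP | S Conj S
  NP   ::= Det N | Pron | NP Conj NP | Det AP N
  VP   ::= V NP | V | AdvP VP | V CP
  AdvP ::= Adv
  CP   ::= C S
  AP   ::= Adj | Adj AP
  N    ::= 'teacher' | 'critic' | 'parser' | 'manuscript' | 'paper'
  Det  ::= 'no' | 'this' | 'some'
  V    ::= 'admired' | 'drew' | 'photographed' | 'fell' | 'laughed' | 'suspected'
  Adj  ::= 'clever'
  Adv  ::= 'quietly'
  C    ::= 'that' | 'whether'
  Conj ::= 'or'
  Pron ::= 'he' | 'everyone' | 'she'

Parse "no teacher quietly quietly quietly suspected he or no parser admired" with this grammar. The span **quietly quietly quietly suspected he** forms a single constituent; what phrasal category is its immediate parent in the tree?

S

S
  S
    NP
      Det: no
      N: teacher
    VP
      AdvP
        Adv: quietly
      VP
        AdvP
          Adv: quietly
        VP
          AdvP
            Adv: quietly
          VP
            V: suspected
            NP
              Pron: he
  Conj: or
  S
    NP
      Det: no
      N: parser
    VP
      V: admired
The span 'quietly quietly quietly suspected he' is the VP node built by VP → AdvP VP.
Its mother is the S built by S → NP VP.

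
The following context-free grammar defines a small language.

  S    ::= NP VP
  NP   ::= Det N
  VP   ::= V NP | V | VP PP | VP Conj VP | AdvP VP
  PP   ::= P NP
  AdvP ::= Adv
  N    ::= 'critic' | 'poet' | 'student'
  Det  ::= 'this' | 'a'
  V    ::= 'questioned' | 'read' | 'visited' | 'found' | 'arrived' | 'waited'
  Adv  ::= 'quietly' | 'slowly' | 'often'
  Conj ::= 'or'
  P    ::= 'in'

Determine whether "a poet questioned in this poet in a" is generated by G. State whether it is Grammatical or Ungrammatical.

For S → NP VP, the only prefix that parses as NP is 'a poet', but the remainder 'questioned in this poet in a' is not a VP under these rules.

Ungrammatical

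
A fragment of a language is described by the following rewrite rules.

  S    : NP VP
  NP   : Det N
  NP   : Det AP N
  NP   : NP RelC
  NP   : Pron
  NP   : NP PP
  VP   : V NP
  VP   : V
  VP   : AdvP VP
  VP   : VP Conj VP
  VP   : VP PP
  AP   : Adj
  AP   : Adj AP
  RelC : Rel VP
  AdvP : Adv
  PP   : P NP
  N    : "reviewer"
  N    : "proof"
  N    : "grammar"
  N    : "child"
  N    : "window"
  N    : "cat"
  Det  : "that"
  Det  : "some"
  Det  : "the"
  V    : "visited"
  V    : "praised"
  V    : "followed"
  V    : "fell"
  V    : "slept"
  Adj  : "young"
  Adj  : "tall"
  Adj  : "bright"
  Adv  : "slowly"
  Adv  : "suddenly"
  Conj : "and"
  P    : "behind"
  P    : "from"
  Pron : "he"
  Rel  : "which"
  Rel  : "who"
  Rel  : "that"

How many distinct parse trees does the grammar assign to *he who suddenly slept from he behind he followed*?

9

Two of the 9 distinct bracketings:
[S [NP [NP [Pron he]] [RelC [Rel who] [VP [AdvP [Adv suddenly]] [VP [VP [V slept]] [PP [P from] [NP [NP [Pron he]] [PP [P behind] [NP [Pron he]]]]]]]]] [VP [V followed]]]
[S [NP [NP [Pron he]] [RelC [Rel who] [VP [AdvP [Adv suddenly]] [VP [VP [VP [V slept]] [PP [P from] [NP [Pron he]]]] [PP [P behind] [NP [Pron he]]]]]]] [VP [V followed]]]
The difference turns on whether NP → NP PP is used at the relevant span, versus an alternative expansion of NP.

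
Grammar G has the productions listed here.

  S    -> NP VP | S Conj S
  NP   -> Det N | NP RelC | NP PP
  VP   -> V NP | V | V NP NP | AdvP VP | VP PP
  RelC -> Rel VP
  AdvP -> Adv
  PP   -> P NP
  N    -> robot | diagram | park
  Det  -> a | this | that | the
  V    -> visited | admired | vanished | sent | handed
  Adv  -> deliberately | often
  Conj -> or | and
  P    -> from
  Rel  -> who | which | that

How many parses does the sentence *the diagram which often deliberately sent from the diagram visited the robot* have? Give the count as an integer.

4

Two of the 4 distinct bracketings:
[S [NP [NP [Det the] [N diagram]] [RelC [Rel which] [VP [AdvP [Adv often]] [VP [AdvP [Adv deliberately]] [VP [VP [V sent]] [PP [P from] [NP [Det the] [N diagram]]]]]]]] [VP [V visited] [NP [Det the] [N robot]]]]
[S [NP [NP [Det the] [N diagram]] [RelC [Rel which] [VP [AdvP [Adv often]] [VP [VP [AdvP [Adv deliberately]] [VP [V sent]]] [PP [P from] [NP [Det the] [N diagram]]]]]]] [VP [V visited] [NP [Det the] [N robot]]]]
The trees differ in how a recursive rule is bracketed over the same span.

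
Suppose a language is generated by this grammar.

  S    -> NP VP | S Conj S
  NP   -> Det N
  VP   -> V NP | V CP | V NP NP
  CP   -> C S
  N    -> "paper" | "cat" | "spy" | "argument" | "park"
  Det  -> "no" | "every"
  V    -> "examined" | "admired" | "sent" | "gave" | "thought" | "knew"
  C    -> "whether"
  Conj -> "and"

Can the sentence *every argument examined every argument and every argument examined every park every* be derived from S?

For S → NP VP, the only prefix that parses as NP is 'every argument', but the remainder 'examined every argument and every argument examined every park every' is not a VP under these rules. The alternative S rule S → S Conj S likewise has no satisfying split.

Ungrammatical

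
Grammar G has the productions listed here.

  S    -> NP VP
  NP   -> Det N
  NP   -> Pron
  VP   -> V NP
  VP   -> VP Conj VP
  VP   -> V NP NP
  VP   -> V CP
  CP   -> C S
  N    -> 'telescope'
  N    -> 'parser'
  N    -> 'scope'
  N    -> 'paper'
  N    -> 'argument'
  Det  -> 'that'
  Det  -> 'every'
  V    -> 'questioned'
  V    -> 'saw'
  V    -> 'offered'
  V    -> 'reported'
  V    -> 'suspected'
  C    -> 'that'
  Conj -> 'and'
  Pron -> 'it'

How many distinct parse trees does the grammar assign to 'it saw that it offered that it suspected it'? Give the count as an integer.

[S [NP [Pron it]] [VP [V saw] [CP [C that] [S [NP [Pron it]] [VP [V offered] [CP [C that] [S [NP [Pron it]] [VP [V suspected] [NP [Pron it]]]]]]]]]]
No rule offers an alternative attachment or grouping for any span, so this is the only derivation.

1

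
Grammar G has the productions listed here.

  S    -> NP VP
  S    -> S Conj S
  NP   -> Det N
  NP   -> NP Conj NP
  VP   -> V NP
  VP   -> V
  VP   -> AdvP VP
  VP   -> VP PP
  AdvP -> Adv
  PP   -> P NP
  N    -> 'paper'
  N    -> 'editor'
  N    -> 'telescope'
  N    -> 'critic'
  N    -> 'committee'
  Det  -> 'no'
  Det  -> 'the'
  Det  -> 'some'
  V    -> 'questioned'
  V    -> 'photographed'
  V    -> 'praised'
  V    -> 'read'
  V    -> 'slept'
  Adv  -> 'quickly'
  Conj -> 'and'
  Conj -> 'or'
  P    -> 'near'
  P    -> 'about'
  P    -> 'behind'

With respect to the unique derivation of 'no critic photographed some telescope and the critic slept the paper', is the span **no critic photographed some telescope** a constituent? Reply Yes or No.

[S [S [NP [Det no] [N critic]] [VP [V photographed] [NP [Det some] [N telescope]]]] [Conj and] [S [NP [Det the] [N critic]] [VP [V slept] [NP [Det the] [N paper]]]]]
The words 'no critic photographed some telescope' are exhaustively dominated by a single S node (built by S → NP VP), so they form a constituent.

Yes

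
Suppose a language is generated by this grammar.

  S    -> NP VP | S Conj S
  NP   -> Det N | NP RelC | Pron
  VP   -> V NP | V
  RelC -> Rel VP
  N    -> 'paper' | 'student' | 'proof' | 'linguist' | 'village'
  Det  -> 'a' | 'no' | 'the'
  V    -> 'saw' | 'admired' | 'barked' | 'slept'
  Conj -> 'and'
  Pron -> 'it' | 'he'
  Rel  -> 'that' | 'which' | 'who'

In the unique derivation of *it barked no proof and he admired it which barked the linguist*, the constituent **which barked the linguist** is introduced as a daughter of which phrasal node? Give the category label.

NP

S
  S
    NP
      Pron: it
    VP
      V: barked
      NP
        Det: no
        N: proof
  Conj: and
  S
    NP
      Pron: he
    VP
      V: admired
      NP
        NP
          Pron: it
        RelC
          Rel: which
          VP
            V: barked
            NP
              Det: the
              N: linguist
The span 'which barked the linguist' is the RelC node built by RelC → Rel VP.
Its mother is the NP built by NP → NP RelC.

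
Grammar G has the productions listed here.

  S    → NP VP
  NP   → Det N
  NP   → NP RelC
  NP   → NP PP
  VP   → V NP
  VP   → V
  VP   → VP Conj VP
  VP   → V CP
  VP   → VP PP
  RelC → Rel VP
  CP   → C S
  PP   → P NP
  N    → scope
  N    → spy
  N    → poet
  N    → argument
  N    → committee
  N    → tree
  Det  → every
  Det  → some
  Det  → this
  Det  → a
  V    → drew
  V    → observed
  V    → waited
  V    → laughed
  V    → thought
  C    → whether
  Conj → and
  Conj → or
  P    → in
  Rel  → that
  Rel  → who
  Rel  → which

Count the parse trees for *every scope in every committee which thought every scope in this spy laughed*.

Two of the 7 distinct bracketings:
[S [NP [NP [NP [Det every] [N scope]] [PP [P in] [NP [Det every] [N committee]]]] [RelC [Rel which] [VP [V thought] [NP [NP [Det every] [N scope]] [PP [P in] [NP [Det this] [N spy]]]]]]] [VP [V laughed]]]
[S [NP [NP [NP [Det every] [N scope]] [PP [P in] [NP [Det every] [N committee]]]] [RelC [Rel which] [VP [VP [V thought] [NP [Det every] [N scope]]] [PP [P in] [NP [Det this] [N spy]]]]]] [VP [V laughed]]]
The difference turns on whether VP → VP PP is used at the relevant span, versus an alternative expansion of VP.

7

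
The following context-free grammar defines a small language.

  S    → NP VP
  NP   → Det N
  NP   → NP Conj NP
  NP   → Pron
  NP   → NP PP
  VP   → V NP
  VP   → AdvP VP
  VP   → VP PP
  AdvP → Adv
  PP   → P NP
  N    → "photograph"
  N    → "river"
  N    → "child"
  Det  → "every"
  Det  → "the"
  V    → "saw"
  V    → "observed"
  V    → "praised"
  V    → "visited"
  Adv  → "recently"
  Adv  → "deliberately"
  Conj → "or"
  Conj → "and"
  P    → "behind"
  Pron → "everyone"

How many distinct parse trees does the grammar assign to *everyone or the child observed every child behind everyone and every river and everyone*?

7

Two of the 7 distinct bracketings:
[S [NP [NP [Pron everyone]] [Conj or] [NP [Det the] [N child]]] [VP [V observed] [NP [NP [NP [Det every] [N child]] [PP [P behind] [NP [Pron everyone]]]] [Conj and] [NP [NP [Det every] [N river]] [Conj and] [NP [Pron everyone]]]]]]
[S [NP [NP [Pron everyone]] [Conj or] [NP [Det the] [N child]]] [VP [V observed] [NP [NP [NP [NP [Det every] [N child]] [PP [P behind] [NP [Pron everyone]]]] [Conj and] [NP [Det every] [N river]]] [Conj and] [NP [Pron everyone]]]]]
The trees differ in how a recursive rule is bracketed over the same span.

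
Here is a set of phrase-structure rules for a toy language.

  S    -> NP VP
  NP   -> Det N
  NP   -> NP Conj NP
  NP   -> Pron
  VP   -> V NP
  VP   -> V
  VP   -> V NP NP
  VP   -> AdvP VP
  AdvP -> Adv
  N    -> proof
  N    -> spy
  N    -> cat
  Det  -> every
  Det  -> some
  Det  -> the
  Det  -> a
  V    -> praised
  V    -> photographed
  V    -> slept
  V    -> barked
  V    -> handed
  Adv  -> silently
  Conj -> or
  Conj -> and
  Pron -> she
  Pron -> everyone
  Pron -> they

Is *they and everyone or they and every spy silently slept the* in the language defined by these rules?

Ungrammatical

For S → NP VP, every NP-prefix leaves a non-VP remainder: after 'they' the remainder is not a VP; after 'they and everyone' the remainder is not a VP; after 'they and everyone or they' the remainder is not a VP (and 1 more).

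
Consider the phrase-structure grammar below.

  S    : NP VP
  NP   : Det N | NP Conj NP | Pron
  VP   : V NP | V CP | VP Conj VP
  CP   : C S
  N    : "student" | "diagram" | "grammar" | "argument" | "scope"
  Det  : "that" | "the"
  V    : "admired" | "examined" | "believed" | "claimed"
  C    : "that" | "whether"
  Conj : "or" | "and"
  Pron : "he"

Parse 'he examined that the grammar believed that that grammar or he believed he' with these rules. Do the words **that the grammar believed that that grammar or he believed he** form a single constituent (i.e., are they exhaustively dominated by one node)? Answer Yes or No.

[S [NP [Pron he]] [VP [V examined] [CP [C that] [S [NP [Det the] [N grammar]] [VP [V believed] [CP [C that] [S [NP [NP [Det that] [N grammar]] [Conj or] [NP [Pron he]]] [VP [V believed] [NP [Pron he]]]]]]]]]]
The words 'that the grammar believed that that grammar or he believed he' are exhaustively dominated by a single CP node (built by CP → C S), so they form a constituent.

Yes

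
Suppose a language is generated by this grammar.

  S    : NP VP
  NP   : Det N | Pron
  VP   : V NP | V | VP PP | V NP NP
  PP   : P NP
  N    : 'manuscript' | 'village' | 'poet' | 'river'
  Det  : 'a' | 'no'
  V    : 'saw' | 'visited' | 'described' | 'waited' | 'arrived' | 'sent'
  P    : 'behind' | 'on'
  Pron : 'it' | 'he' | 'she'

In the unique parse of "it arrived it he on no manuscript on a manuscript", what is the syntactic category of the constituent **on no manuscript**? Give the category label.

S
  NP
    Pron: it
  VP
    VP
      VP
        V: arrived
        NP
          Pron: it
        NP
          Pron: he
      PP
        P: on
        NP
          Det: no
          N: manuscript
    PP
      P: on
      NP
        Det: a
        N: manuscript
The span 'on no manuscript' is the PP node built by PP → P NP.

PP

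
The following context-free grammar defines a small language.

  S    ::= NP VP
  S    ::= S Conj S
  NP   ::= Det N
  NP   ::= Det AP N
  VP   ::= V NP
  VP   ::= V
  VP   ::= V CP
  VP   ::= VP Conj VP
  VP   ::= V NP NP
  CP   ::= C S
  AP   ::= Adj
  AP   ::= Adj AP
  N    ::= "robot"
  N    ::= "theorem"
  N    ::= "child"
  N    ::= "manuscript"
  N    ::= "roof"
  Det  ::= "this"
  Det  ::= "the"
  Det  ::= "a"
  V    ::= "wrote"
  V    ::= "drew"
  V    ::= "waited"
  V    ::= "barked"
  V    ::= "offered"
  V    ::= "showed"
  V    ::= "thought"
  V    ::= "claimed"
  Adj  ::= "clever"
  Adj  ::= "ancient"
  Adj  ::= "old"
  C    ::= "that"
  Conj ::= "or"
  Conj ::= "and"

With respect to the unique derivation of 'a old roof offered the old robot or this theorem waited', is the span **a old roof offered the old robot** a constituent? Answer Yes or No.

Yes

[S [S [NP [Det a] [AP [Adj old]] [N roof]] [VP [V offered] [NP [Det the] [AP [Adj old]] [N robot]]]] [Conj or] [S [NP [Det this] [N theorem]] [VP [V waited]]]]
The words 'a old roof offered the old robot' are exhaustively dominated by a single S node (built by S → NP VP), so they form a constituent.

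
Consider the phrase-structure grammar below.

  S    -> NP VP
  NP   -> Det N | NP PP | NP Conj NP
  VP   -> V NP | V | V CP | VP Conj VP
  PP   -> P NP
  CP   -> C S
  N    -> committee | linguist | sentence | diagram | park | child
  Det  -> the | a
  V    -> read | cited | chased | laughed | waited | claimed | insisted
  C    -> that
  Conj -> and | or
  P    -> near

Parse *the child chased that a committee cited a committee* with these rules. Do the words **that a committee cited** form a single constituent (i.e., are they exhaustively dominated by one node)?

[S [NP [Det the] [N child]] [VP [V chased] [CP [C that] [S [NP [Det a] [N committee]] [VP [V cited] [NP [Det a] [N committee]]]]]]]
The smallest constituent containing 'that a committee cited' is the CP spanning 'that a committee cited a committee'; no single node in the tree dominates exactly the given words.

No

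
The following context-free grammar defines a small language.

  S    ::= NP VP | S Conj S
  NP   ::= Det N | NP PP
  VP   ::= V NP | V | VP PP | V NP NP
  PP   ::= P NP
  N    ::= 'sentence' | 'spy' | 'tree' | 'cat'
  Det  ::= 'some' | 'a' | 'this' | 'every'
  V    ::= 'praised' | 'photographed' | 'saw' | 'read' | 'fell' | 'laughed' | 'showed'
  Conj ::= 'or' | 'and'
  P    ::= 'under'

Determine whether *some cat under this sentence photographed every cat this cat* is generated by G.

[S [NP [NP [Det some] [N cat]] [PP [P under] [NP [Det this] [N sentence]]]] [VP [V photographed] [NP [Det every] [N cat]] [NP [Det this] [N cat]]]]
The bracketing above is licensed at every node by one of the given productions, with S at the root.

Grammatical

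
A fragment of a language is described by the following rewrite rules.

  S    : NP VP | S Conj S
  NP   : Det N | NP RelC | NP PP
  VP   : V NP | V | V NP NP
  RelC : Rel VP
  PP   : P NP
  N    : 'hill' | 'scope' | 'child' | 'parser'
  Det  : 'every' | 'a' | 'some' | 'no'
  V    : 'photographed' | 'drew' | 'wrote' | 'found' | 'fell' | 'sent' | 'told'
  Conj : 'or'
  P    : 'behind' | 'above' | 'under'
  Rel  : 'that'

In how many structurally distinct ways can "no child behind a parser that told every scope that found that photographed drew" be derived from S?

Two of the 9 distinct bracketings:
[S [NP [NP [NP [Det no] [N child]] [PP [P behind] [NP [Det a] [N parser]]]] [RelC [Rel that] [VP [V told] [NP [NP [NP [Det every] [N scope]] [RelC [Rel that] [VP [V found]]]] [RelC [Rel that] [VP [V photographed]]]]]]] [VP [V drew]]]
[S [NP [NP [NP [NP [Det no] [N child]] [PP [P behind] [NP [Det a] [N parser]]]] [RelC [Rel that] [VP [V told] [NP [NP [Det every] [N scope]] [RelC [Rel that] [VP [V found]]]]]]] [RelC [Rel that] [VP [V photographed]]]] [VP [V drew]]]
The trees differ in how a recursive rule is bracketed over the same span.

9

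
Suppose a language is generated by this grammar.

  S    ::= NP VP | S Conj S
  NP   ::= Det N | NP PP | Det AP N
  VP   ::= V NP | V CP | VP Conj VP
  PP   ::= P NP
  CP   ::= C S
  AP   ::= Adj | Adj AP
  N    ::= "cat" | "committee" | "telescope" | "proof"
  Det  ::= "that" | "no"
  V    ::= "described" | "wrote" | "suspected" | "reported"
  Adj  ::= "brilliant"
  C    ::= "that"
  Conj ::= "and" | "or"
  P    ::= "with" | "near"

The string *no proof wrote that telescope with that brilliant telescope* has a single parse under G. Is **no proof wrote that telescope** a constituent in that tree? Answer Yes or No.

[S [NP [Det no] [N proof]] [VP [V wrote] [NP [NP [Det that] [N telescope]] [PP [P with] [NP [Det that] [AP [Adj brilliant]] [N telescope]]]]]]
The smallest constituent containing 'no proof wrote that telescope' is the S spanning 'no proof wrote that telescope with that brilliant telescope'; no single node in the tree dominates exactly the given words.

No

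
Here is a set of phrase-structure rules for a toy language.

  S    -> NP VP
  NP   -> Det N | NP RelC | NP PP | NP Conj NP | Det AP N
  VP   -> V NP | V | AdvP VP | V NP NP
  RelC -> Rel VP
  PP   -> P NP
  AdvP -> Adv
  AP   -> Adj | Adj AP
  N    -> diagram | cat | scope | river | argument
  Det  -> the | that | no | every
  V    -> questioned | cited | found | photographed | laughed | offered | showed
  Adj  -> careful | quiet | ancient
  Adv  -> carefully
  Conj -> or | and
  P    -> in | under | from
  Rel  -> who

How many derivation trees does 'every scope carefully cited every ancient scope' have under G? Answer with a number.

1

[S [NP [Det every] [N scope]] [VP [AdvP [Adv carefully]] [VP [V cited] [NP [Det every] [AP [Adj ancient]] [N scope]]]]]
No rule offers an alternative attachment or grouping for any span, so this is the only derivation.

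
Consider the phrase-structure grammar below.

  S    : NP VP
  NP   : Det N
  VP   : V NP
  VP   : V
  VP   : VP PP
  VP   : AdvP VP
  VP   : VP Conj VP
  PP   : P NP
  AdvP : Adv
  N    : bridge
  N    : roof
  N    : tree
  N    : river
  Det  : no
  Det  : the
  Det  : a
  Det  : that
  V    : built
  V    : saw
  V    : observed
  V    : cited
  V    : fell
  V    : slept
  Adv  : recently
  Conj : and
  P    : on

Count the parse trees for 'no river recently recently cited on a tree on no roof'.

6

Two of the 6 distinct bracketings:
[S [NP [Det no] [N river]] [VP [VP [VP [AdvP [Adv recently]] [VP [AdvP [Adv recently]] [VP [V cited]]]] [PP [P on] [NP [Det a] [N tree]]]] [PP [P on] [NP [Det no] [N roof]]]]]
[S [NP [Det no] [N river]] [VP [VP [AdvP [Adv recently]] [VP [VP [AdvP [Adv recently]] [VP [V cited]]] [PP [P on] [NP [Det a] [N tree]]]]] [PP [P on] [NP [Det no] [N roof]]]]]
The trees differ in how a recursive rule is bracketed over the same span.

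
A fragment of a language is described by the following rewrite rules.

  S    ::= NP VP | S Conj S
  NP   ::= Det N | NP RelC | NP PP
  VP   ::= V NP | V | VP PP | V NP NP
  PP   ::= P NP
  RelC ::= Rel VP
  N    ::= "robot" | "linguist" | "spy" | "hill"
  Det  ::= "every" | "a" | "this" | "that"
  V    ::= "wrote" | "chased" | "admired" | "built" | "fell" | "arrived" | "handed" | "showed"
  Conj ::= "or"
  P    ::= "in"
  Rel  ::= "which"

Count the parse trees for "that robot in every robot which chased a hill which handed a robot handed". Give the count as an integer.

Two of the 7 distinct bracketings:
[S [NP [NP [NP [Det that] [N robot]] [PP [P in] [NP [Det every] [N robot]]]] [RelC [Rel which] [VP [V chased] [NP [NP [Det a] [N hill]] [RelC [Rel which] [VP [V handed] [NP [Det a] [N robot]]]]]]]] [VP [V handed]]]
[S [NP [NP [NP [Det that] [N robot]] [PP [P in] [NP [Det every] [N robot]]]] [RelC [Rel which] [VP [V chased] [NP [NP [Det a] [N hill]] [RelC [Rel which] [VP [V handed]]]] [NP [Det a] [N robot]]]]] [VP [V handed]]]
The difference turns on whether VP → V NP is used at the relevant span, versus an alternative expansion of VP.

7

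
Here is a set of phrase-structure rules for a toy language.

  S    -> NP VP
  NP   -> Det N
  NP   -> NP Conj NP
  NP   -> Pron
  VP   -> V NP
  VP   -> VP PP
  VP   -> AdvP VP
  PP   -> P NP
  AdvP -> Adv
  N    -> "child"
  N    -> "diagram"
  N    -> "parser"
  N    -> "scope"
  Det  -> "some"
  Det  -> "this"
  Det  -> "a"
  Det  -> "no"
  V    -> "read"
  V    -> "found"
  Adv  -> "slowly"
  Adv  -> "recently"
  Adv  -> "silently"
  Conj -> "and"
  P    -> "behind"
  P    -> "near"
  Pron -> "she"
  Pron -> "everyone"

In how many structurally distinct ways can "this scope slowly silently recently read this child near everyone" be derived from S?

4

Two of the 4 distinct bracketings:
[S [NP [Det this] [N scope]] [VP [VP [AdvP [Adv slowly]] [VP [AdvP [Adv silently]] [VP [AdvP [Adv recently]] [VP [V read] [NP [Det this] [N child]]]]]] [PP [P near] [NP [Pron everyone]]]]]
[S [NP [Det this] [N scope]] [VP [AdvP [Adv slowly]] [VP [VP [AdvP [Adv silently]] [VP [AdvP [Adv recently]] [VP [V read] [NP [Det this] [N child]]]]] [PP [P near] [NP [Pron everyone]]]]]]
The trees differ in how a recursive rule is bracketed over the same span.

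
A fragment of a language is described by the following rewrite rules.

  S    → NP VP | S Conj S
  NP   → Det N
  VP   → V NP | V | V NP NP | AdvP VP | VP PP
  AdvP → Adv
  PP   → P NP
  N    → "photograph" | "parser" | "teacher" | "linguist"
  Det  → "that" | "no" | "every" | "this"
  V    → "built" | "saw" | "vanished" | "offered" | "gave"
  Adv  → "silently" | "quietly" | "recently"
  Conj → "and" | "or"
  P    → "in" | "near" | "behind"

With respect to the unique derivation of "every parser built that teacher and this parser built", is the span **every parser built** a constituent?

No

[S [S [NP [Det every] [N parser]] [VP [V built] [NP [Det that] [N teacher]]]] [Conj and] [S [NP [Det this] [N parser]] [VP [V built]]]]
The smallest constituent containing 'every parser built' is the S spanning 'every parser built that teacher'; no single node in the tree dominates exactly the given words.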